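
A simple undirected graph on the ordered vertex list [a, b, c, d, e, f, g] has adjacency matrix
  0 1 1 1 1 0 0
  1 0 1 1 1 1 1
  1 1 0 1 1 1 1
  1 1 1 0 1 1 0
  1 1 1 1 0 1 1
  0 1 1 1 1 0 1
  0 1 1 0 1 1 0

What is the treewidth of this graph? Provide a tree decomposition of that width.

Treewidth 4.
Bags: B1 = {b, c, d, e, f}  B2 = {a, b, c, d, e}  B3 = {b, c, e, f, g}
Tree: B1–B2, B1–B3

The largest bag has 5 vertices, giving width 4; this decomposition certifies tw(G) ≤ 4. Conversely, {b, c, d, e, f} is a clique of size 5, and the vertices of any clique must share a bag in every tree decomposition; so some bag has ≥ 5 vertices and tw(G) ≥ 4. Therefore the treewidth is 4.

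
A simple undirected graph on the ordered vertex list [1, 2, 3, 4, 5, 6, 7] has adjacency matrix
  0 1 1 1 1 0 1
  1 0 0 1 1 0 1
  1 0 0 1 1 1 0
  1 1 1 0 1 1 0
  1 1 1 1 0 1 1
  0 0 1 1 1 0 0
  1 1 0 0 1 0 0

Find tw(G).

A width-3 tree decomposition is:
Bags: B1 = {1, 2, 4, 5}  B2 = {1, 3, 4, 5}  B3 = {1, 2, 5, 7}  B4 = {3, 4, 5, 6}
Tree: B1–B2, B1–B3, B2–B4
The largest bag has 4 vertices, giving width 3; this decomposition certifies tw(G) ≤ 3. On the other hand G contains the 4-clique {1, 2, 4, 5}. A clique must lie in a single bag of any decomposition, so no decomposition can have width below 3. Hence tw(G) = 3 exactly.

3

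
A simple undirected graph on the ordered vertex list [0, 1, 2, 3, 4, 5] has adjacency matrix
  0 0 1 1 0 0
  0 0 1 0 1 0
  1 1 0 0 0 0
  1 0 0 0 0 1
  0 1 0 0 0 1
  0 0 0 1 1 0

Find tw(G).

2

A width-2 tree decomposition is:
Bags: B1 = {0, 3, 5}  B2 = {0, 2, 5}  B3 = {1, 2, 5}  B4 = {1, 4, 5}
Tree: B1–B2, B2–B3, B3–B4
Each bag holds 3 vertices, so the decomposition has width 2, which upper-bounds the treewidth. The edges 5–3–0–2–1–4–5 form a cycle, so G is not a tree and its treewidth is at least 2. The upper and lower bounds meet at 2, so that is the treewidth.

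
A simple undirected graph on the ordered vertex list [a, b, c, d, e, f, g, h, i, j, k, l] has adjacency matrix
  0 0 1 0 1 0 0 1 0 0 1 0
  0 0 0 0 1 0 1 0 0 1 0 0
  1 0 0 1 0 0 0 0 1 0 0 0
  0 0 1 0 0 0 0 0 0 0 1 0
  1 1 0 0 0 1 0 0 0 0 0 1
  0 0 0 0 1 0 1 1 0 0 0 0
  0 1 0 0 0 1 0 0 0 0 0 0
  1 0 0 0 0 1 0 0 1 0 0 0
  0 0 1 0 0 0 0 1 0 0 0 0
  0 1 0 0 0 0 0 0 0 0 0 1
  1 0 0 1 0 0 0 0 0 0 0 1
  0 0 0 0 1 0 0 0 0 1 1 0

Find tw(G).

A width-3 tree decomposition is:
Bags: B1 = {c, d, h, i}  B2 = {a, c, d, h}  B3 = {a, d, h, k}  B4 = {a, f, h, k}  B5 = {a, e, f, k}  B6 = {e, f, k, l}  B7 = {e, f, g, l}  B8 = {b, e, g, l}  B9 = {b, g, j, l}
Tree: B1–B2, B2–B3, B3–B4, B4–B5, B5–B6, B6–B7, B7–B8, B8–B9
The largest bag has 4 vertices, giving width 3; this decomposition certifies tw(G) ≤ 3. For the lower bound: the 4 vertex sets {c,d,i}, {h}, {a}, {e,f,k,l} are disjoint, each induces a connected subgraph, and every pair is joined by at least one edge of G. Contracting each set to a single vertex therefore yields K_{4} as a minor, and since treewidth is minor-monotone, tw(G) ≥ tw(K_{4}) = 3. Hence tw(G) = 3 exactly.

3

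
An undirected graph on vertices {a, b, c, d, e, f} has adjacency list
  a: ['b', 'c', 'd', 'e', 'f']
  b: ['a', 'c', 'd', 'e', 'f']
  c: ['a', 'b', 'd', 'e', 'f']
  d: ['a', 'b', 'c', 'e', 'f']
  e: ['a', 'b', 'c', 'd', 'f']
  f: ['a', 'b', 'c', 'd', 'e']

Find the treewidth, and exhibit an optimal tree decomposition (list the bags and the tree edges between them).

Treewidth 5.
One such decomposition:
Bags: B1 = {a, b, c, d, e, f}
Tree: (single bag)

A single bag containing all 6 vertices is trivially a valid decomposition of width 5. On the other hand G contains the 6-clique {a, b, c, d, e, f}. A clique must lie in a single bag of any decomposition, so no decomposition can have width below 5. Hence tw(G) = 5 exactly.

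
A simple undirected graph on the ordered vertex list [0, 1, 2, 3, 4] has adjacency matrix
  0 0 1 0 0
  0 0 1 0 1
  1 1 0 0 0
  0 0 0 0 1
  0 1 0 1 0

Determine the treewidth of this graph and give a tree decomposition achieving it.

Treewidth 1.
One optimal decomposition is:
Bags: B1 = {0, 2}  B2 = {1, 2}  B3 = {1, 4}  B4 = {3, 4}
Tree: B1–B2, B2–B3, B3–B4

The largest bag has 2 vertices, giving width 1; this decomposition certifies tw(G) ≤ 1. Any graph with an edge has treewidth ≥ 1, and G has the edge 0–2. Combining the bounds, tw(G) = 1.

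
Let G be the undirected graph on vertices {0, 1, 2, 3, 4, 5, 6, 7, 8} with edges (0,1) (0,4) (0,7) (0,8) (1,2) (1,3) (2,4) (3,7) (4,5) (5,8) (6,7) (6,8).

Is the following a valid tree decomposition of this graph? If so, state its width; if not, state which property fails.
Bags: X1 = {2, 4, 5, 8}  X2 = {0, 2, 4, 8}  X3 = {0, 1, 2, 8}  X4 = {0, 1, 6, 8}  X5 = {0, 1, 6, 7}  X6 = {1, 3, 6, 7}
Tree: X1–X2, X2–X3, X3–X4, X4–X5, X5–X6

Yes; width 3.

Every vertex of G appears in some bag (union = {0, 1, 2, 3, 4, 5, 6, 7, 8}); every edge is covered by a bag; and for each vertex v the set of bags containing v is connected in the bag tree. The decomposition is therefore valid. The largest bag has 4 vertices, so the width is 3.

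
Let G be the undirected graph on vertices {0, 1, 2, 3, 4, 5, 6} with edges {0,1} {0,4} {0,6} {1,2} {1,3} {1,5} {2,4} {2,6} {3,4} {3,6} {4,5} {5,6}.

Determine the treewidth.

3

A width-3 tree decomposition is:
Bags: B1 = {1, 3, 4, 6}  B2 = {1, 2, 4, 6}  B3 = {0, 1, 4, 6}  B4 = {1, 4, 5, 6}
Tree: B1–B2, B2–B3, B3–B4
Every bag has size at most 4, so the width is 4 − 1 = 3 and tw(G) ≤ 3. For the lower bound: the 4 vertex sets {3,6}, {2,4}, {1}, {0} are disjoint, each induces a connected subgraph, and every pair is joined by at least one edge of G. Contracting each set to a single vertex therefore yields K_{4} as a minor, and since treewidth is minor-monotone, tw(G) ≥ tw(K_{4}) = 3. The upper and lower bounds meet at 3, so that is the treewidth.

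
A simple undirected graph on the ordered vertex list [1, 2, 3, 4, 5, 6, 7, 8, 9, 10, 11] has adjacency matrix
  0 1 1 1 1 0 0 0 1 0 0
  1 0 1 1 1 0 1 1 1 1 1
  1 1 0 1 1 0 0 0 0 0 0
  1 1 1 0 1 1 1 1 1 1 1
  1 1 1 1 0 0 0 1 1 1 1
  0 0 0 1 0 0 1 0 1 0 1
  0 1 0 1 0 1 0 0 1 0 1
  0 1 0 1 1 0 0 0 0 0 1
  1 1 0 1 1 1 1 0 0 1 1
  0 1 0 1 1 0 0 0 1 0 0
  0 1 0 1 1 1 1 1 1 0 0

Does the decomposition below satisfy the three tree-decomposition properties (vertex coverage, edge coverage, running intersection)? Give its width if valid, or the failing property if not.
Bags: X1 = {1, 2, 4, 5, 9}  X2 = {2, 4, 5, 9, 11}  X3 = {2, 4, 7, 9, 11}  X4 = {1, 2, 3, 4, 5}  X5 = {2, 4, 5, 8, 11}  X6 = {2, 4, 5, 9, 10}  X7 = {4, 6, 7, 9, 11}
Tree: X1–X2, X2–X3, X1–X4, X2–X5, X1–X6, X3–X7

Checking the three conditions: (i) the bags cover all of {1, 2, 3, 4, 5, 6, 7, 8, 9, 10, 11}; (ii) for each edge, some bag contains both endpoints; (iii) the bags containing any fixed vertex form a subtree. All hold, so the decomposition is valid with width 5 − 1 = 4.

Yes; width 4.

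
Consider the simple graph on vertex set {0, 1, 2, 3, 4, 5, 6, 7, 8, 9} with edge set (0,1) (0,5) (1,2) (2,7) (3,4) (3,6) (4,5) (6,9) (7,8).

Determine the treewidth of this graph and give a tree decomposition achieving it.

Each bag holds 2 vertices, so the decomposition has width 1, which upper-bounds the treewidth. Any graph with an edge has treewidth ≥ 1, and G has the edge 9–6. Combining the bounds, tw(G) = 1.

Treewidth 1.
One optimal decomposition is:
Bags: B1 = {6, 9}  B2 = {3, 6}  B3 = {3, 4}  B4 = {4, 5}  B5 = {0, 5}  B6 = {0, 1}  B7 = {1, 2}  B8 = {2, 7}  B9 = {7, 8}
Tree: B1–B2, B2–B3, B3–B4, B4–B5, B5–B6, B6–B7, B7–B8, B8–B9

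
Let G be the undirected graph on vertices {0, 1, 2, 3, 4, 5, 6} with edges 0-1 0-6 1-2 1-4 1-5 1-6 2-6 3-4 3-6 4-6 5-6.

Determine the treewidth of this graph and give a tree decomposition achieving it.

Treewidth 2.
Bags: B1 = {1, 4, 6}  B2 = {0, 1, 6}  B3 = {1, 5, 6}  B4 = {3, 4, 6}  B5 = {1, 2, 6}
Tree: B1–B2, B1–B3, B1–B4, B2–B5

The largest bag has 3 vertices, giving width 2; this decomposition certifies tw(G) ≤ 2. For the lower bound, the 3 vertices {0, 1, 6} are pairwise adjacent, and any tree decomposition puts a clique entirely inside one bag — forcing width ≥ 2. The upper and lower bounds meet at 2, so that is the treewidth.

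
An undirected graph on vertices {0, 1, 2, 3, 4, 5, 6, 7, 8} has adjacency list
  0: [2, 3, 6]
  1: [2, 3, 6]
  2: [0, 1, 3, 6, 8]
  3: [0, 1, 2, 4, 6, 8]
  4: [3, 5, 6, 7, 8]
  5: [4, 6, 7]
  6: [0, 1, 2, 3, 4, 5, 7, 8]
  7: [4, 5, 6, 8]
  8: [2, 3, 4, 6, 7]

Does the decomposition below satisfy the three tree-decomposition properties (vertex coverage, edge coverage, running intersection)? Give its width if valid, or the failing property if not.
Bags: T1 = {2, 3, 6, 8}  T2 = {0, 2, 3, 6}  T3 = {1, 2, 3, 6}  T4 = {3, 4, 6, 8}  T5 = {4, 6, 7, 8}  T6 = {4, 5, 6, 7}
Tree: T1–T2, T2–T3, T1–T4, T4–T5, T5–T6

Yes; width 3.

Vertex coverage: the bags together contain {0, 1, 2, 3, 4, 5, 6, 7, 8}, the full vertex set. Edge coverage: each edge of G has both endpoints in at least one bag. Running intersection: for every vertex, the bags containing it form a connected subtree. All three properties hold, so this is a valid tree decomposition of width max|bag| − 1 = 3, and hence tw(G) ≤ 3.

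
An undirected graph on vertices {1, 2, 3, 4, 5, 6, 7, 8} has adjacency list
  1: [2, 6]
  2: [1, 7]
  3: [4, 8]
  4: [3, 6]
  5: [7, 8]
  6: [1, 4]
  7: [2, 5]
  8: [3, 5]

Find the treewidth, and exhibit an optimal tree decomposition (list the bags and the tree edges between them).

Treewidth 2.
One such decomposition:
Bags: B1 = {1, 2, 6}  B2 = {2, 4, 6}  B3 = {2, 3, 4}  B4 = {2, 3, 8}  B5 = {2, 5, 8}  B6 = {2, 5, 7}
Tree: B1–B2, B2–B3, B3–B4, B4–B5, B5–B6

The largest bag has 3 vertices, giving width 2; this decomposition certifies tw(G) ≤ 2. The edges 2–1–6–4–3–8–5–7–2 form a cycle, so G is not a tree and its treewidth is at least 2. Hence tw(G) = 2 exactly.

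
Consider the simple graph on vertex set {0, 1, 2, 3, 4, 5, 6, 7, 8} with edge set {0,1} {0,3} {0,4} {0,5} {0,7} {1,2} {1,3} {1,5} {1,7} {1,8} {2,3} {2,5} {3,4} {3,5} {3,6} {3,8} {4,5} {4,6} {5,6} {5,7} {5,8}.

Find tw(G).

A width-3 tree decomposition is:
Bags: B1 = {0, 1, 3, 5}  B2 = {1, 2, 3, 5}  B3 = {0, 3, 4, 5}  B4 = {1, 3, 5, 8}  B5 = {3, 4, 5, 6}  B6 = {0, 1, 5, 7}
Tree: B1–B2, B1–B3, B1–B4, B3–B5, B1–B6
Each bag holds 4 vertices, so the decomposition has width 3, which upper-bounds the treewidth. Conversely, {0, 1, 3, 5} is a clique of size 4, and the vertices of any clique must share a bag in every tree decomposition; so some bag has ≥ 4 vertices and tw(G) ≥ 3. Combining the bounds, tw(G) = 3.

3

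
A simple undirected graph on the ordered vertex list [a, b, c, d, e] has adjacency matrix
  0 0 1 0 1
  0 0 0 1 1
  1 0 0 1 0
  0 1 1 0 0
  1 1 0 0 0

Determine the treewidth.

A width-2 tree decomposition is:
Bags: B1 = {a, c, e}  B2 = {c, d, e}  B3 = {b, d, e}
Tree: B1–B2, B2–B3
The largest bag has 3 vertices, giving width 2; this decomposition certifies tw(G) ≤ 2. For the lower bound, G contains the cycle e–a–c–d–b–e, so G is not a forest; only forests have treewidth ≤ 1, hence tw(G) ≥ 2. Combining the bounds, tw(G) = 2.

2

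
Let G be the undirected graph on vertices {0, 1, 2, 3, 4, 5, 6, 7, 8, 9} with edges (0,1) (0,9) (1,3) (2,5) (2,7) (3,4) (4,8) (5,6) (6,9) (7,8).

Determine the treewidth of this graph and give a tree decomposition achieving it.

The largest bag has 3 vertices, giving width 2; this decomposition certifies tw(G) ≤ 2. Since 0–1–3–4–8–7–2–5–6–9–0 is a cycle in G, G is not acyclic. Forests are exactly the graphs of treewidth ≤ 1, so tw(G) ≥ 2. Therefore the treewidth is 2.

Treewidth 2.
One such decomposition:
Bags: B1 = {0, 1, 3}  B2 = {0, 3, 4}  B3 = {0, 4, 8}  B4 = {0, 7, 8}  B5 = {0, 2, 7}  B6 = {0, 2, 5}  B7 = {0, 5, 6}  B8 = {0, 6, 9}
Tree: B1–B2, B2–B3, B3–B4, B4–B5, B5–B6, B6–B7, B7–B8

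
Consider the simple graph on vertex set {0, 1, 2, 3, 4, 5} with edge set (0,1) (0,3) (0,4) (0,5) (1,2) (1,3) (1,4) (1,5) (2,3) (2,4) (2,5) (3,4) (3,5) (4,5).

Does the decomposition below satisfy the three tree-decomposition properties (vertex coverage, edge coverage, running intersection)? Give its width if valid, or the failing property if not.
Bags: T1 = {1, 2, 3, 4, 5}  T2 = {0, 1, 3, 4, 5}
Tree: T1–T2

Yes; width 4.

Every vertex of G appears in some bag (union = {0, 1, 2, 3, 4, 5}); every edge is covered by a bag; and for each vertex v the set of bags containing v is connected in the bag tree. The decomposition is therefore valid. The largest bag has 5 vertices, so the width is 4.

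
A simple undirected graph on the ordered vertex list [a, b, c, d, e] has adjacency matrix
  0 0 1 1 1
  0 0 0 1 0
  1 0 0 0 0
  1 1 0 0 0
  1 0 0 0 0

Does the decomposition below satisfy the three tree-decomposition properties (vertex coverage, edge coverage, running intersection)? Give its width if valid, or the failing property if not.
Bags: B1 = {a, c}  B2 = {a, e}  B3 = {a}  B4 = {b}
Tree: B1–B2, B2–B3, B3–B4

No — vertex d appears in no bag.

A tree decomposition must satisfy three properties: every vertex lies in some bag; for every edge, both endpoints lie together in some bag; and for every vertex, the bags containing it form a connected subtree. Here vertex d appears in no bag, so the decomposition is invalid.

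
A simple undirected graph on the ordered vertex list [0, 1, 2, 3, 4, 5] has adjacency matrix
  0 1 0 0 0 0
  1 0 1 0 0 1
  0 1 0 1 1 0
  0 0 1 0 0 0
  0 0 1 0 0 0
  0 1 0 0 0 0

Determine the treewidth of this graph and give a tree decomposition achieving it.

Every bag has size at most 2, so the width is 2 − 1 = 1 and tw(G) ≤ 1. Since G has at least one edge (e.g. 2–1), it is not an edgeless graph, so tw(G) ≥ 1. Therefore the treewidth is 1.

Treewidth 1.
One optimal decomposition is:
Bags: B1 = {1, 2}  B2 = {1, 5}  B3 = {2, 4}  B4 = {0, 1}  B5 = {2, 3}
Tree: B1–B2, B1–B3, B1–B4, B1–B5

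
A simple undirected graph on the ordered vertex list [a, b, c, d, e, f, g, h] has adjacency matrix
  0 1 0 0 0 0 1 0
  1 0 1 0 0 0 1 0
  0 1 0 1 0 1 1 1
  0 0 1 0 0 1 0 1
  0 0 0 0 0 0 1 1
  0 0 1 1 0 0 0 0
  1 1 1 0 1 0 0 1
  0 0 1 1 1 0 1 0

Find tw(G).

2

A width-2 tree decomposition is:
Bags: B1 = {b, c, g}  B2 = {c, g, h}  B3 = {e, g, h}  B4 = {a, b, g}  B5 = {c, d, h}  B6 = {c, d, f}
Tree: B1–B2, B2–B3, B1–B4, B2–B5, B5–B6
The largest bag has 3 vertices, giving width 2; this decomposition certifies tw(G) ≤ 2. On the other hand G contains the 3-clique {c, d, h}. A clique must lie in a single bag of any decomposition, so no decomposition can have width below 2. The upper and lower bounds meet at 2, so that is the treewidth.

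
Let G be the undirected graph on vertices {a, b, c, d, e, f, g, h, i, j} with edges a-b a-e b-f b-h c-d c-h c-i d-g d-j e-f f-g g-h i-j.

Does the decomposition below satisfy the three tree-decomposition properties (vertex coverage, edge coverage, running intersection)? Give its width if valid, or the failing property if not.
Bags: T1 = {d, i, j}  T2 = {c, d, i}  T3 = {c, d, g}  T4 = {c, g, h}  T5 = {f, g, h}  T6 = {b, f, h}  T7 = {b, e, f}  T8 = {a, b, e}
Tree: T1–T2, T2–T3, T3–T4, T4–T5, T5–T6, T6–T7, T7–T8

Every vertex of G appears in some bag (union = {a, b, c, d, e, f, g, h, i, j}); every edge is covered by a bag; and for each vertex v the set of bags containing v is connected in the bag tree. The decomposition is therefore valid. The largest bag has 3 vertices, so the width is 2.

Yes; width 2.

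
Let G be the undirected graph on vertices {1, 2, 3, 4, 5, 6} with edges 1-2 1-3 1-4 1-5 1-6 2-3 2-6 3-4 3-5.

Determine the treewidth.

2

A width-2 tree decomposition is:
Bags: B1 = {1, 2, 6}  B2 = {1, 2, 3}  B3 = {1, 3, 4}  B4 = {1, 3, 5}
Tree: B1–B2, B2–B3, B3–B4
The largest bag has 3 vertices, giving width 2; this decomposition certifies tw(G) ≤ 2. For the lower bound, the 3 vertices {1, 2, 3} are pairwise adjacent, and any tree decomposition puts a clique entirely inside one bag — forcing width ≥ 2. The upper and lower bounds meet at 2, so that is the treewidth.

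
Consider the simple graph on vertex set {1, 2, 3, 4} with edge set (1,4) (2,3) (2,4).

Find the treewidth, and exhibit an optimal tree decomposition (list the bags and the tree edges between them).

Treewidth 1.
One such decomposition:
Bags: B1 = {1, 4}  B2 = {2, 4}  B3 = {2, 3}
Tree: B1–B2, B2–B3

Every bag has size at most 2, so the width is 2 − 1 = 1 and tw(G) ≤ 1. Since G has at least one edge (e.g. 1–4), it is not an edgeless graph, so tw(G) ≥ 1. The upper and lower bounds meet at 1, so that is the treewidth.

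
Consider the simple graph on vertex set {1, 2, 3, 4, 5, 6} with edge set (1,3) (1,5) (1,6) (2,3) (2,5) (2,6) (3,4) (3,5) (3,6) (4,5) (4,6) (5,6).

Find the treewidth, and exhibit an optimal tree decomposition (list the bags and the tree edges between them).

The largest bag has 4 vertices, giving width 3; this decomposition certifies tw(G) ≤ 3. On the other hand G contains the 4-clique {1, 3, 5, 6}. A clique must lie in a single bag of any decomposition, so no decomposition can have width below 3. The upper and lower bounds meet at 3, so that is the treewidth.

Treewidth 3.
Bags: B1 = {3, 4, 5, 6}  B2 = {1, 3, 5, 6}  B3 = {2, 3, 5, 6}
Tree: B1–B2, B2–B3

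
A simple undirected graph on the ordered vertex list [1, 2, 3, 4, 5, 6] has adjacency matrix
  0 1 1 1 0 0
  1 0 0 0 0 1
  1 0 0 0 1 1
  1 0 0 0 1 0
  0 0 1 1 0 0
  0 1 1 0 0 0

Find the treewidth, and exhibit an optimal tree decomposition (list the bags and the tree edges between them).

The largest bag has 3 vertices, giving width 2; this decomposition certifies tw(G) ≤ 2. Since 2–6–3–1–2 is a cycle in G, G is not acyclic. Forests are exactly the graphs of treewidth ≤ 1, so tw(G) ≥ 2. The upper and lower bounds meet at 2, so that is the treewidth.

Treewidth 2.
Bags: B1 = {1, 2, 6}  B2 = {1, 3, 6}  B3 = {1, 3, 4}  B4 = {3, 4, 5}
Tree: B1–B2, B2–B3, B3–B4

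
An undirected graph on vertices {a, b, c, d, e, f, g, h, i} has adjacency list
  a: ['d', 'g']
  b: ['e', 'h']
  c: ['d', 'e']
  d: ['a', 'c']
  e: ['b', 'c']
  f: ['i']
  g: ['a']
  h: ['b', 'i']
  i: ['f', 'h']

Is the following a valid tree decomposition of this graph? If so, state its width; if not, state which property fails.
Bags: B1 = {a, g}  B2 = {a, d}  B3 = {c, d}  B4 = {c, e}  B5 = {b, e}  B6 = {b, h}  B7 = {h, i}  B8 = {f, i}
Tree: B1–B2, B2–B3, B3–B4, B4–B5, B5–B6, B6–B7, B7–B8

Every vertex of G appears in some bag (union = {a, b, c, d, e, f, g, h, i}); every edge is covered by a bag; and for each vertex v the set of bags containing v is connected in the bag tree. The decomposition is therefore valid. The largest bag has 2 vertices, so the width is 1.

Yes; width 1.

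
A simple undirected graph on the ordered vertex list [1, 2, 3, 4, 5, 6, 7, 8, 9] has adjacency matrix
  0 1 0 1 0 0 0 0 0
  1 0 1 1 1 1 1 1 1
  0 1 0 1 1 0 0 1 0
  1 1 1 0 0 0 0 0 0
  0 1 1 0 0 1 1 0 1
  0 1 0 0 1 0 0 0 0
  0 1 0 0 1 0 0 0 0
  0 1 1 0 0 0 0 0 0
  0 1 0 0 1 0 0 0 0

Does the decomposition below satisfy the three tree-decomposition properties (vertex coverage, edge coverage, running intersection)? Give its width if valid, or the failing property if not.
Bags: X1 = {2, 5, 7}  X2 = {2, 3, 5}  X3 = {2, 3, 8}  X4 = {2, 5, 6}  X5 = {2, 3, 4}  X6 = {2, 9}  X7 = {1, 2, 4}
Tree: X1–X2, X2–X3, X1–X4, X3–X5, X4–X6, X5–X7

No — edge (5,9) lies in no bag.

A tree decomposition must satisfy three properties: every vertex lies in some bag; for every edge, both endpoints lie together in some bag; and for every vertex, the bags containing it form a connected subtree. Here edge (5,9) lies in no bag, so the decomposition is invalid.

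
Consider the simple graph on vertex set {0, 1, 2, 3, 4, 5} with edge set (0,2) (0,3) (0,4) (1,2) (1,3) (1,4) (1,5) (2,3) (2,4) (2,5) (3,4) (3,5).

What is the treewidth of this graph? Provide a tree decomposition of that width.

Each bag holds 4 vertices, so the decomposition has width 3, which upper-bounds the treewidth. For the lower bound, the 4 vertices {0, 2, 3, 4} are pairwise adjacent, and any tree decomposition puts a clique entirely inside one bag — forcing width ≥ 3. Therefore the treewidth is 3.

Treewidth 3.
One optimal decomposition is:
Bags: B1 = {1, 2, 3, 5}  B2 = {1, 2, 3, 4}  B3 = {0, 2, 3, 4}
Tree: B1–B2, B2–B3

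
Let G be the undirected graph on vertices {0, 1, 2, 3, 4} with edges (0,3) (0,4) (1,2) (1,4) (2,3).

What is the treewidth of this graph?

A width-2 tree decomposition is:
Bags: B1 = {0, 3, 4}  B2 = {2, 3, 4}  B3 = {1, 2, 4}
Tree: B1–B2, B2–B3
Each bag holds 3 vertices, so the decomposition has width 2, which upper-bounds the treewidth. The edges 4–0–3–2–1–4 form a cycle, so G is not a tree and its treewidth is at least 2. Therefore the treewidth is 2.

2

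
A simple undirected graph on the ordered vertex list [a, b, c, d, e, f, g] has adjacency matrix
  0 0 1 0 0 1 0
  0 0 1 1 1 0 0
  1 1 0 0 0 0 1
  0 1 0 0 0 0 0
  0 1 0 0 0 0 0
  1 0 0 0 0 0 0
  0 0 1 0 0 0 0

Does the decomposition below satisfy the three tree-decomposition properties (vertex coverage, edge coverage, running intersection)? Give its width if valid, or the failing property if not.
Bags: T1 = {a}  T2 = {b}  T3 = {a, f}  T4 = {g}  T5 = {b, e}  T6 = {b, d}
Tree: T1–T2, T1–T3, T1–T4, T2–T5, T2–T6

A tree decomposition must satisfy three properties: every vertex lies in some bag; for every edge, both endpoints lie together in some bag; and for every vertex, the bags containing it form a connected subtree. Here vertex c appears in no bag, so the decomposition is invalid.

No — vertex c appears in no bag.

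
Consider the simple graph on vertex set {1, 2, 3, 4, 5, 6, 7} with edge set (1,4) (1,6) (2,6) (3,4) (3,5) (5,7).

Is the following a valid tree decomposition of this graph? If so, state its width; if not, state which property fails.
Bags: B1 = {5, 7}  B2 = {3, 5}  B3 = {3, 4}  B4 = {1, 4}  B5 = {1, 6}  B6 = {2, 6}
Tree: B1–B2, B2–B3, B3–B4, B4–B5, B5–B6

Vertex coverage: the bags together contain {1, 2, 3, 4, 5, 6, 7}, the full vertex set. Edge coverage: each edge of G has both endpoints in at least one bag. Running intersection: for every vertex, the bags containing it form a connected subtree. All three properties hold, so this is a valid tree decomposition of width max|bag| − 1 = 1, and hence tw(G) ≤ 1.

Yes; width 1.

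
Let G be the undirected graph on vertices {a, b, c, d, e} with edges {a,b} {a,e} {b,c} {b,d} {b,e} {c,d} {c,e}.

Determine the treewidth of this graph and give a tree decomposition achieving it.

Treewidth 2.
One such decomposition:
Bags: B1 = {b, c, e}  B2 = {a, b, e}  B3 = {b, c, d}
Tree: B1–B2, B1–B3

Each bag holds 3 vertices, so the decomposition has width 2, which upper-bounds the treewidth. For the lower bound, the 3 vertices {b, c, d} are pairwise adjacent, and any tree decomposition puts a clique entirely inside one bag — forcing width ≥ 2. Combining the bounds, tw(G) = 2.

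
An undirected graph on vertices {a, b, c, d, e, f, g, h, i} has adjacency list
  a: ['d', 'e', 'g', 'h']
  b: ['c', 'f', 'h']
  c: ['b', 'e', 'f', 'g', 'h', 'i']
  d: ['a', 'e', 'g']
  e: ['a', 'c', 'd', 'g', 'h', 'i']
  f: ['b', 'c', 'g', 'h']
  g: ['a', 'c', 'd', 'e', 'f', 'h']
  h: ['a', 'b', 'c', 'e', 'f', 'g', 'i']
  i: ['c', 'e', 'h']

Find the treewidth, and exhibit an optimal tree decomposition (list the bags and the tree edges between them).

Each bag holds 4 vertices, so the decomposition has width 3, which upper-bounds the treewidth. For the lower bound, the 4 vertices {a, d, e, g} are pairwise adjacent, and any tree decomposition puts a clique entirely inside one bag — forcing width ≥ 3. Therefore the treewidth is 3.

Treewidth 3.
One optimal decomposition is:
Bags: B1 = {c, e, g, h}  B2 = {a, e, g, h}  B3 = {c, f, g, h}  B4 = {c, e, h, i}  B5 = {a, d, e, g}  B6 = {b, c, f, h}
Tree: B1–B2, B1–B3, B1–B4, B2–B5, B3–B6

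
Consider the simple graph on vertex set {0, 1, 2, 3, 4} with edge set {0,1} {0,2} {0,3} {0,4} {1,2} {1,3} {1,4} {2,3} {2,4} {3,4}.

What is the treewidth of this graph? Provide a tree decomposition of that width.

A single bag containing all 5 vertices is trivially a valid decomposition of width 4. For the lower bound, the 5 vertices {0, 1, 2, 3, 4} are pairwise adjacent, and any tree decomposition puts a clique entirely inside one bag — forcing width ≥ 4. Combining the bounds, tw(G) = 4.

Treewidth 4.
Bags: B1 = {0, 1, 2, 3, 4}
Tree: (single bag)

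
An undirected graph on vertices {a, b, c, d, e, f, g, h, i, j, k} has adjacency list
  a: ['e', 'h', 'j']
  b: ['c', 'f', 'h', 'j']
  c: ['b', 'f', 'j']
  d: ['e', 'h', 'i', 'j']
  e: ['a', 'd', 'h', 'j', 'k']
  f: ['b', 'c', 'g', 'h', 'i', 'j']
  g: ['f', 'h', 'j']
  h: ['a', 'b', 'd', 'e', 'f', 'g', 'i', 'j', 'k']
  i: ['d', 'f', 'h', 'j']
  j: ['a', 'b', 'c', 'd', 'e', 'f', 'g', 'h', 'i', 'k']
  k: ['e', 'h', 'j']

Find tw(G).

3

A width-3 tree decomposition is:
Bags: B1 = {d, h, i, j}  B2 = {d, e, h, j}  B3 = {f, h, i, j}  B4 = {a, e, h, j}  B5 = {f, g, h, j}  B6 = {e, h, j, k}  B7 = {b, f, h, j}  B8 = {b, c, f, j}
Tree: B1–B2, B1–B3, B2–B4, B3–B5, B2–B6, B3–B7, B7–B8
Each bag holds 4 vertices, so the decomposition has width 3, which upper-bounds the treewidth. For the lower bound, the 4 vertices {d, e, h, j} are pairwise adjacent, and any tree decomposition puts a clique entirely inside one bag — forcing width ≥ 3. Hence tw(G) = 3 exactly.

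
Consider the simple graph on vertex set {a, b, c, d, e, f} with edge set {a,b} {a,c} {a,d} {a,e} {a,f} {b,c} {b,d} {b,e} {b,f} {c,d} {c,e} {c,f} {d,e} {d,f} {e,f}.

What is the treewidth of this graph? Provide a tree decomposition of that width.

Treewidth 5.
One such decomposition:
Bags: B1 = {a, b, c, d, e, f}
Tree: (single bag)

With just one bag of size 6, the width is 6 − 1 = 5, so tw(G) ≤ 5. Conversely, {a, b, c, d, e, f} is a clique of size 6, and the vertices of any clique must share a bag in every tree decomposition; so some bag has ≥ 6 vertices and tw(G) ≥ 5. Hence tw(G) = 5 exactly.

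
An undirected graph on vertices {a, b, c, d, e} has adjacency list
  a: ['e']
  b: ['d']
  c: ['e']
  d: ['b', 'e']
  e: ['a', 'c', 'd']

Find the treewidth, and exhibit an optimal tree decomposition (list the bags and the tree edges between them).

Treewidth 1.
One optimal decomposition is:
Bags: B1 = {d, e}  B2 = {b, d}  B3 = {c, e}  B4 = {a, e}
Tree: B1–B2, B1–B3, B1–B4

The largest bag has 2 vertices, giving width 1; this decomposition certifies tw(G) ≤ 1. G has an edge, so its treewidth is at least 1. Therefore the treewidth is 1.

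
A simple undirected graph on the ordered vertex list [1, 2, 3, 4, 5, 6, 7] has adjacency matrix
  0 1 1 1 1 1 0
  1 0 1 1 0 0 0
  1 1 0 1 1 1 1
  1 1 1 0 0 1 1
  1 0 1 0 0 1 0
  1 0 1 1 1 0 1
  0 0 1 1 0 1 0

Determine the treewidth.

A width-3 tree decomposition is:
Bags: B1 = {1, 3, 4, 6}  B2 = {1, 2, 3, 4}  B3 = {3, 4, 6, 7}  B4 = {1, 3, 5, 6}
Tree: B1–B2, B1–B3, B1–B4
The largest bag has 4 vertices, giving width 3; this decomposition certifies tw(G) ≤ 3. Conversely, {1, 2, 3, 4} is a clique of size 4, and the vertices of any clique must share a bag in every tree decomposition; so some bag has ≥ 4 vertices and tw(G) ≥ 3. The upper and lower bounds meet at 3, so that is the treewidth.

3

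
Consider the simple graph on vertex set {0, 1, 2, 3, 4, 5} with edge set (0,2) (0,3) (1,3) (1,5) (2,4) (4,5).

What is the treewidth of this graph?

A width-2 tree decomposition is:
Bags: B1 = {1, 3, 5}  B2 = {3, 4, 5}  B3 = {2, 3, 4}  B4 = {0, 2, 3}
Tree: B1–B2, B2–B3, B3–B4
Each bag holds 3 vertices, so the decomposition has width 2, which upper-bounds the treewidth. Since 3–1–5–4–2–0–3 is a cycle in G, G is not acyclic. Forests are exactly the graphs of treewidth ≤ 1, so tw(G) ≥ 2. Hence tw(G) = 2 exactly.

2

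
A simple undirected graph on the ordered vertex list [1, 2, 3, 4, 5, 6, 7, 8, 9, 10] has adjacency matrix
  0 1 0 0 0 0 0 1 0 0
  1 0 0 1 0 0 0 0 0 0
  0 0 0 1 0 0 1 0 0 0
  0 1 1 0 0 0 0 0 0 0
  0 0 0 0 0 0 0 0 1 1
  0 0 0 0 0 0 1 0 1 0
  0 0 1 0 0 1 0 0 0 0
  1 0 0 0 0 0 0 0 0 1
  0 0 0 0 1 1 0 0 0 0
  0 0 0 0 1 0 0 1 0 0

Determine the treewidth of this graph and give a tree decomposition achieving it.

Treewidth 2.
One optimal decomposition is:
Bags: B1 = {5, 9, 10}  B2 = {6, 9, 10}  B3 = {6, 7, 10}  B4 = {3, 7, 10}  B5 = {3, 4, 10}  B6 = {2, 4, 10}  B7 = {1, 2, 10}  B8 = {1, 8, 10}
Tree: B1–B2, B2–B3, B3–B4, B4–B5, B5–B6, B6–B7, B7–B8

Each bag holds 3 vertices, so the decomposition has width 2, which upper-bounds the treewidth. For the lower bound, G contains the cycle 10–5–9–6–7–3–4–2–1–8–10, so G is not a forest; only forests have treewidth ≤ 1, hence tw(G) ≥ 2. Hence tw(G) = 2 exactly.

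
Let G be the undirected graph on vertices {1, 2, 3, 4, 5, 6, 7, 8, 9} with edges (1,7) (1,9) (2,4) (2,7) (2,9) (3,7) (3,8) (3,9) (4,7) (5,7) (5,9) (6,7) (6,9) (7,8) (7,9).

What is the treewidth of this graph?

2

A width-2 tree decomposition is:
Bags: B1 = {1, 7, 9}  B2 = {2, 7, 9}  B3 = {3, 7, 9}  B4 = {2, 4, 7}  B5 = {5, 7, 9}  B6 = {3, 7, 8}  B7 = {6, 7, 9}
Tree: B1–B2, B1–B3, B2–B4, B3–B5, B3–B6, B2–B7
Each bag holds 3 vertices, so the decomposition has width 2, which upper-bounds the treewidth. Conversely, {3, 7, 8} is a clique of size 3, and the vertices of any clique must share a bag in every tree decomposition; so some bag has ≥ 3 vertices and tw(G) ≥ 2. Therefore the treewidth is 2.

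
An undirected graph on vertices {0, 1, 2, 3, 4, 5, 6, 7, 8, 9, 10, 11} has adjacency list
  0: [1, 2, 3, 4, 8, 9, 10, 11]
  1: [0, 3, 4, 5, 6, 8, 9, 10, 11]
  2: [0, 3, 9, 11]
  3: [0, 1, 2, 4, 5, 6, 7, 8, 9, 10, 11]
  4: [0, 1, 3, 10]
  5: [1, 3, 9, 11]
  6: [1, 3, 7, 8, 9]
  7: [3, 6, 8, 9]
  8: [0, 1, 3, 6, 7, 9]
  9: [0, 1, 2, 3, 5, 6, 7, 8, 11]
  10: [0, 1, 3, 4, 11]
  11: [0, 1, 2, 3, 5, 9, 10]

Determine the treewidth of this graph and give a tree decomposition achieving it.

Every bag has size at most 5, so the width is 5 − 1 = 4 and tw(G) ≤ 4. Conversely, {0, 1, 3, 8, 9} is a clique of size 5, and the vertices of any clique must share a bag in every tree decomposition; so some bag has ≥ 5 vertices and tw(G) ≥ 4. The upper and lower bounds meet at 4, so that is the treewidth.

Treewidth 4.
Bags: B1 = {0, 1, 3, 9, 11}  B2 = {1, 3, 5, 9, 11}  B3 = {0, 1, 3, 10, 11}  B4 = {0, 1, 3, 4, 10}  B5 = {0, 1, 3, 8, 9}  B6 = {0, 2, 3, 9, 11}  B7 = {1, 3, 6, 8, 9}  B8 = {3, 6, 7, 8, 9}
Tree: B1–B2, B1–B3, B3–B4, B1–B5, B1–B6, B5–B7, B7–B8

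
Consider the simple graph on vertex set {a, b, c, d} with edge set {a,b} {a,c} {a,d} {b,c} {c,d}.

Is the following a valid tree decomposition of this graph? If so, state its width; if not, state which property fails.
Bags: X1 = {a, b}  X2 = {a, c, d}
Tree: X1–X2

A tree decomposition must satisfy three properties: every vertex lies in some bag; for every edge, both endpoints lie together in some bag; and for every vertex, the bags containing it form a connected subtree. Here edge (c,b) lies in no bag, so the decomposition is invalid.

No — edge (c,b) lies in no bag.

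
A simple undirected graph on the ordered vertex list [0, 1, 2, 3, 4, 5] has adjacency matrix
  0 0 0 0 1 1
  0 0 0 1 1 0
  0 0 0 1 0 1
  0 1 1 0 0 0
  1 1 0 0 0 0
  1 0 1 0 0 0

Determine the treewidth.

2

A width-2 tree decomposition is:
Bags: B1 = {0, 1, 4}  B2 = {0, 1, 3}  B3 = {0, 2, 3}  B4 = {0, 2, 5}
Tree: B1–B2, B2–B3, B3–B4
The largest bag has 3 vertices, giving width 2; this decomposition certifies tw(G) ≤ 2. Since 0–4–1–3–2–5–0 is a cycle in G, G is not acyclic. Forests are exactly the graphs of treewidth ≤ 1, so tw(G) ≥ 2. The upper and lower bounds meet at 2, so that is the treewidth.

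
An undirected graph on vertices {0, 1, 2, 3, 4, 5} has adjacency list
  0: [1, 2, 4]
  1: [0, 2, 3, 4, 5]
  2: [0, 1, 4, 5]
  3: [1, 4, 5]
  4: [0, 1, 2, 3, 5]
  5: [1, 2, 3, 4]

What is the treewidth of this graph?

3

A width-3 tree decomposition is:
Bags: B1 = {1, 2, 4, 5}  B2 = {0, 1, 2, 4}  B3 = {1, 3, 4, 5}
Tree: B1–B2, B1–B3
Each bag holds 4 vertices, so the decomposition has width 3, which upper-bounds the treewidth. Conversely, {0, 1, 2, 4} is a clique of size 4, and the vertices of any clique must share a bag in every tree decomposition; so some bag has ≥ 4 vertices and tw(G) ≥ 3. Combining the bounds, tw(G) = 3.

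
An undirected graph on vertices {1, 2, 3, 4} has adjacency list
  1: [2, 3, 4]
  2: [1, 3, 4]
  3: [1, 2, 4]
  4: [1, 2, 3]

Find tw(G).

A width-3 tree decomposition is:
Bags: B1 = {1, 2, 3, 4}
Tree: (single bag)
A single bag containing all 4 vertices is trivially a valid decomposition of width 3. On the other hand G contains the 4-clique {1, 2, 3, 4}. A clique must lie in a single bag of any decomposition, so no decomposition can have width below 3. Therefore the treewidth is 3.

3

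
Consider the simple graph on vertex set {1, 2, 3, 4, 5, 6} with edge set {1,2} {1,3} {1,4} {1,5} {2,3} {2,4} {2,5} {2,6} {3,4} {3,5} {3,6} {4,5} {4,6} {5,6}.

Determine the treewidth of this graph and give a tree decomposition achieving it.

Each bag holds 5 vertices, so the decomposition has width 4, which upper-bounds the treewidth. On the other hand G contains the 5-clique {1, 2, 3, 4, 5}. A clique must lie in a single bag of any decomposition, so no decomposition can have width below 4. The upper and lower bounds meet at 4, so that is the treewidth.

Treewidth 4.
One optimal decomposition is:
Bags: B1 = {1, 2, 3, 4, 5}  B2 = {2, 3, 4, 5, 6}
Tree: B1–B2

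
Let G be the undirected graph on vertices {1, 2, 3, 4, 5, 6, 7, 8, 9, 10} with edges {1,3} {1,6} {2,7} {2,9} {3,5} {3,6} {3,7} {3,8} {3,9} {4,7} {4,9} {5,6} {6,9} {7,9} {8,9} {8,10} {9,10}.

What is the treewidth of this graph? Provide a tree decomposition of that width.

Treewidth 2.
Bags: B1 = {1, 3, 6}  B2 = {3, 6, 9}  B3 = {3, 8, 9}  B4 = {8, 9, 10}  B5 = {3, 7, 9}  B6 = {3, 5, 6}  B7 = {2, 7, 9}  B8 = {4, 7, 9}
Tree: B1–B2, B2–B3, B3–B4, B3–B5, B2–B6, B5–B7, B5–B8

Each bag holds 3 vertices, so the decomposition has width 2, which upper-bounds the treewidth. Conversely, {1, 3, 6} is a clique of size 3, and the vertices of any clique must share a bag in every tree decomposition; so some bag has ≥ 3 vertices and tw(G) ≥ 2. Hence tw(G) = 2 exactly.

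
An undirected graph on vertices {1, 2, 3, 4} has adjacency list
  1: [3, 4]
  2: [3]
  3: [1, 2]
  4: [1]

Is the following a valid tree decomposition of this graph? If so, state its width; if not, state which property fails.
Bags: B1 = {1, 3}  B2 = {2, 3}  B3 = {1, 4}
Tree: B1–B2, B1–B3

Yes; width 1.

Every vertex of G appears in some bag (union = {1, 2, 3, 4}); every edge is covered by a bag; and for each vertex v the set of bags containing v is connected in the bag tree. The decomposition is therefore valid. The largest bag has 2 vertices, so the width is 1.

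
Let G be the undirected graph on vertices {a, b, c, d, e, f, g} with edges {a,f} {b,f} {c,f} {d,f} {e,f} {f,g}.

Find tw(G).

A width-1 tree decomposition is:
Bags: B1 = {a, f}  B2 = {e, f}  B3 = {f, g}  B4 = {d, f}  B5 = {c, f}  B6 = {b, f}
Tree: B1–B2, B2–B3, B3–B4, B3–B5, B1–B6
Every bag has size at most 2, so the width is 2 − 1 = 1 and tw(G) ≤ 1. G has an edge, so its treewidth is at least 1. Therefore the treewidth is 1.

1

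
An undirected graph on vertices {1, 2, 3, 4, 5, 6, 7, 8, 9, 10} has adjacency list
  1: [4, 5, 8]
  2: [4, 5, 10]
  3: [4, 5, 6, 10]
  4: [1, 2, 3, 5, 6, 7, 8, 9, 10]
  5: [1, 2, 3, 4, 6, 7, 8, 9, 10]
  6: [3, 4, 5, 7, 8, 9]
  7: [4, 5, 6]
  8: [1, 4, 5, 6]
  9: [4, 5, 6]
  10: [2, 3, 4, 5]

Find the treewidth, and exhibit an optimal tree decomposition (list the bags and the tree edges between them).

Each bag holds 4 vertices, so the decomposition has width 3, which upper-bounds the treewidth. Conversely, {1, 4, 5, 8} is a clique of size 4, and the vertices of any clique must share a bag in every tree decomposition; so some bag has ≥ 4 vertices and tw(G) ≥ 3. Hence tw(G) = 3 exactly.

Treewidth 3.
Bags: B1 = {3, 4, 5, 6}  B2 = {3, 4, 5, 10}  B3 = {2, 4, 5, 10}  B4 = {4, 5, 6, 8}  B5 = {1, 4, 5, 8}  B6 = {4, 5, 6, 9}  B7 = {4, 5, 6, 7}
Tree: B1–B2, B2–B3, B1–B4, B4–B5, B4–B6, B1–B7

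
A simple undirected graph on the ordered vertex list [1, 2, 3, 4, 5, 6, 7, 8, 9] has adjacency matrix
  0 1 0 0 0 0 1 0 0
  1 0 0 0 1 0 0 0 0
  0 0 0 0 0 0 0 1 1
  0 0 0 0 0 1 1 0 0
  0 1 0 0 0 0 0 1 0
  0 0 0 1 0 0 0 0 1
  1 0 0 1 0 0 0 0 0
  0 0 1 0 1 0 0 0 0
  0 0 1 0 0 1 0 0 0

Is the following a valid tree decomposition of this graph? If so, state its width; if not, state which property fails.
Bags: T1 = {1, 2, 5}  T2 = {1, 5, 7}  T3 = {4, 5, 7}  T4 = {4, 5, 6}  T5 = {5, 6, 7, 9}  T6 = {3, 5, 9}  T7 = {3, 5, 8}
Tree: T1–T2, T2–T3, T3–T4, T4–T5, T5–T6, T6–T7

A tree decomposition must satisfy three properties: every vertex lies in some bag; for every edge, both endpoints lie together in some bag; and for every vertex, the bags containing it form a connected subtree. Here bags containing vertex 7 are not connected in the tree, so the decomposition is invalid.

No — bags containing vertex 7 are not connected in the tree.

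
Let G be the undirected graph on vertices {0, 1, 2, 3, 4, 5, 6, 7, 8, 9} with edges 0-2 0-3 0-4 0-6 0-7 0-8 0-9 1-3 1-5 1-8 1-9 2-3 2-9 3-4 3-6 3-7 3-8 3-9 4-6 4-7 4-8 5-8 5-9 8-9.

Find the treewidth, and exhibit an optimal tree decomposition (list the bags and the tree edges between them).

Treewidth 3.
One optimal decomposition is:
Bags: B1 = {1, 3, 8, 9}  B2 = {0, 3, 8, 9}  B3 = {0, 3, 4, 8}  B4 = {0, 3, 4, 6}  B5 = {0, 2, 3, 9}  B6 = {1, 5, 8, 9}  B7 = {0, 3, 4, 7}
Tree: B1–B2, B2–B3, B3–B4, B2–B5, B1–B6, B4–B7

Every bag has size at most 4, so the width is 4 − 1 = 3 and tw(G) ≤ 3. On the other hand G contains the 4-clique {0, 3, 8, 9}. A clique must lie in a single bag of any decomposition, so no decomposition can have width below 3. Hence tw(G) = 3 exactly.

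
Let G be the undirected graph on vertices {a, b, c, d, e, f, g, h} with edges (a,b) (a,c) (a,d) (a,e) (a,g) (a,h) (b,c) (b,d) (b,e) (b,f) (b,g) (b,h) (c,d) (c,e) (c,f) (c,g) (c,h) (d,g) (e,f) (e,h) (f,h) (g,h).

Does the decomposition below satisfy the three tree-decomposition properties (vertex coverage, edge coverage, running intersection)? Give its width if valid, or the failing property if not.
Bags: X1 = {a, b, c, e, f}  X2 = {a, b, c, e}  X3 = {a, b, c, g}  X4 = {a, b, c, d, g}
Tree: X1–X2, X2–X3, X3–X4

No — vertex h appears in no bag.

A tree decomposition must satisfy three properties: every vertex lies in some bag; for every edge, both endpoints lie together in some bag; and for every vertex, the bags containing it form a connected subtree. Here vertex h appears in no bag, so the decomposition is invalid.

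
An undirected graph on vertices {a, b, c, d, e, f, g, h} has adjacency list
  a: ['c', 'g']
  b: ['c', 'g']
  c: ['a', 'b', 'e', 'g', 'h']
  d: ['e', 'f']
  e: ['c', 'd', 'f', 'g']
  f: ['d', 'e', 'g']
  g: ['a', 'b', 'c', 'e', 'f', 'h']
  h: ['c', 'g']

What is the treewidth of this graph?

2

A width-2 tree decomposition is:
Bags: B1 = {b, c, g}  B2 = {c, g, h}  B3 = {a, c, g}  B4 = {c, e, g}  B5 = {e, f, g}  B6 = {d, e, f}
Tree: B1–B2, B1–B3, B2–B4, B4–B5, B5–B6
Every bag has size at most 3, so the width is 3 − 1 = 2 and tw(G) ≤ 2. For the lower bound, the 3 vertices {d, e, f} are pairwise adjacent, and any tree decomposition puts a clique entirely inside one bag — forcing width ≥ 2. Combining the bounds, tw(G) = 2.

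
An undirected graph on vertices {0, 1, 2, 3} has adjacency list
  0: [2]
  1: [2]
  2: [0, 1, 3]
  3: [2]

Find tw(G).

A width-1 tree decomposition is:
Bags: B1 = {2, 3}  B2 = {0, 2}  B3 = {1, 2}
Tree: B1–B2, B2–B3
The largest bag has 2 vertices, giving width 1; this decomposition certifies tw(G) ≤ 1. Since G has at least one edge (e.g. 2–3), it is not an edgeless graph, so tw(G) ≥ 1. Hence tw(G) = 1 exactly.

1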